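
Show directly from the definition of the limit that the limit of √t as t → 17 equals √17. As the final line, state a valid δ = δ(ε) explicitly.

δ = min(17, √17·ε)

Suppose ε > 0. We want δ > 0 such that 0 < |t − 17| < δ implies |√t − √17| < ε.
Rationalise: √t − √17 = (t − 17)/(√t + √17), so |√t − √17| = |t − 17|/(√t + √17).
Restrict δ ≤ 17 so that |t − 17| < 17 forces t > 0, and then √t + √17 > √17.
Hence |√t − √17| < |t − 17|/√17, which is < ε once |t − 17| < √17·ε.
Take δ = min(17, √17·ε). If 0 < |t − 17| < δ then t > 0 and |√t − √17| < |t − 17|/√17 < ε.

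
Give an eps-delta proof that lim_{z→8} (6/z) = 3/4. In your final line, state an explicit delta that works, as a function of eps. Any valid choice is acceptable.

delta = min(4, (16/3)eps)

Let eps > 0. We seek delta > 0 such that 0 < |z − 8| < delta implies |6/z − (3/4)| < eps.
|6/z − (3/4)| = 6·|8 − z|/(8·|z|) = 6|z − 8|/(8|z|).
Restrict delta ≤ 4. Then |z − 8| < 4 gives |z| > 4, so 8|z| > 32.
Then |6/z − (3/4)| < 6|z − 8|/32, which is < eps when |z − 8| < (16/3)eps.
Take delta = min(4, (16/3)eps). Then 0 < |z − 8| < delta gives both |z − 8| < 4 and |z − 8| < (16/3)eps, so |6/z − (3/4)| < eps.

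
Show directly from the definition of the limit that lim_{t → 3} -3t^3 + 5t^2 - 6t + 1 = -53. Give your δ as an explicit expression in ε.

Let ε > 0. We want δ > 0 such that 0 < |t − 3| < δ implies |(-3t^3 + 5t^2 - 6t + 1) + 53| < ε.
(-3t^3 + 5t^2 - 6t + 1) + 53 = -3t^3 + 5t^2 - 6t + 54 = (t − 3)(-3t^2 - 4t - 18).
So |(-3t^3 + 5t^2 - 6t + 1) + 53| = |t − 3|·|-3t^2 - 4t - 18|.
Assume first that |t − 3| < 1, so |t| < 4. Then |-3t^2 - 4t - 18| ≤ 3·4^2 + 4·4 + 18 = 82.
Hence |(-3t^3 + 5t^2 - 6t + 1) + 53| ≤ 82|t − 3| < ε provided |t − 3| < ε/82.
Choosing δ = min(1, ε/82) ensures both conditions, hence |(-3t^3 + 5t^2 - 6t + 1) + 53| < ε.

δ = min(1, ε/82)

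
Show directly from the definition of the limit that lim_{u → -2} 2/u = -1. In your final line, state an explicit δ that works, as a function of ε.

δ = min(1, ε)

Suppose ε > 0. We seek δ > 0 such that 0 < |u + 2| < δ implies |2/u + 1| < ε.
|2/u + 1| = 2·|-2 − u|/(2·|u|) = 2|u + 2|/(2|u|).
Require δ ≤ 1 so that |u| > 2 − 1 = 1, hence 2|u| > 2.
Then |2/u + 1| < 2|u + 2|/2, which is < ε when |u + 2| < ε.
Take δ = min(1, ε). Then 0 < |u + 2| < δ gives both |u + 2| < 1 and |u + 2| < ε, so |2/u + 1| < ε.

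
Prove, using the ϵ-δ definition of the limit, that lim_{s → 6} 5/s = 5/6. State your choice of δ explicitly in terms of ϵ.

Let ϵ > 0. We seek δ > 0 such that 0 < |s − 6| < δ implies |5/s − (5/6)| < ϵ.
|5/s − (5/6)| = 5·|6 − s|/(6·|s|) = 5|s − 6|/(6|s|).
Require δ ≤ 3 so that |s| > 6 − 3 = 3, hence 6|s| > 18.
Then |5/s − (5/6)| < 5|s − 6|/18, which is < ϵ when |s − 6| < (18/5)ϵ.
Take δ = min(3, (18/5)ϵ). Then 0 < |s − 6| < δ gives both |s − 6| < 3 and |s − 6| < (18/5)ϵ, so |5/s − (5/6)| < ϵ.

δ = min(3, (18/5)ϵ)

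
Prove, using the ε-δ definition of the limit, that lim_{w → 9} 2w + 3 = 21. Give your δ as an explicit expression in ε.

Fix ε > 0. We need δ > 0 so that 0 < |w − 9| < δ implies |(2w + 3) − 21| < ε.
Since (2w + 3) − 21 = 2(w − 9), we have |(2w + 3) − 21| = 2|w − 9|.
So 2|w − 9| < ε exactly when |w − 9| < ε/2.
Choosing δ = ε/2 gives |(2w + 3) − 21| = 2|w − 9| < ε whenever |w − 9| < δ.

δ = ε/2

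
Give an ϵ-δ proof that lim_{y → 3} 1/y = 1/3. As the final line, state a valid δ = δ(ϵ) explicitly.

δ = min(3/2, (9/2)ϵ)

Fix ϵ > 0. We seek δ > 0 such that 0 < |y − 3| < δ implies |1/y − (1/3)| < ϵ.
|1/y − (1/3)| = |3 − y|/(3·|y|) = |y − 3|/(3|y|).
Restrict δ ≤ 3/2. Then |y − 3| < 3/2 gives |y| > 3/2, so 3|y| > 9/2.
Then |1/y − (1/3)| < |y − 3|/(9/2), which is < ϵ when |y − 3| < (9/2)ϵ.
Take δ = min(3/2, (9/2)ϵ). Then 0 < |y − 3| < δ gives both |y − 3| < 3/2 and |y − 3| < (9/2)ϵ, so |1/y − (1/3)| < ϵ.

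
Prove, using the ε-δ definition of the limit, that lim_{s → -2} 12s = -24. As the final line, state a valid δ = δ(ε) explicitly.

Let ε > 0 be given. We need δ > 0 so that 0 < |s + 2| < δ implies |(12s) + 24| < ε.
|(12s) + 24| = |12s + 24| = 12|s + 2|.
Thus it suffices that |s + 2| < ε/12.
Choosing δ = ε/12 gives |(12s) + 24| = 12|s + 2| < ε whenever |s + 2| < δ.

δ = ε/12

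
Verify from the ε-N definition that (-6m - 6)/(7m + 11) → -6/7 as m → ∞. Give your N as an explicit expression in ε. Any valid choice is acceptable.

N = (24/49)/ε

Let ε > 0. For m ≥ 1, |(-6m - 6)/(7m + 11) + 6/7| = |24|/(7(7m + 11)) = 24/(7(7m + 11)).
Since 7m + 11 ≥ 7m for m ≥ 1, this is ≤ 24/(7·7m) = (24/49)/m.
So |(-6m - 6)/(7m + 11) + 6/7| < ε whenever m > (24/49)/ε.
Take N = (24/49)/ε. If m > N then |(-6m - 6)/(7m + 11) + 6/7| ≤ (24/49)/m < ε.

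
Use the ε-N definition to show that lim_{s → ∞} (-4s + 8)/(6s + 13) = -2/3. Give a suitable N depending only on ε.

Suppose ε > 0. We seek N > 0 such that s > N implies |(-4s + 8)/(6s + 13) + 2/3| < ε.
(-4s + 8)/(6s + 13) + 2/3 = (6(-4s + 8) − (-4)(6s + 13)) / (6(6s + 13)) = 100/(6(6s + 13)).
For s > 0 we have 6s + 13 > 6s, so |(-4s + 8)/(6s + 13) + 2/3| = 100/(6(6s + 13)) < 100/(6·6s) = (25/9)/s.
Thus |(-4s + 8)/(6s + 13) + 2/3| < ε whenever s > (25/9)/ε.
Take N = (25/9)/ε. If s > N then |(-4s + 8)/(6s + 13) + 2/3| < (25/9)/s < ε.

N = (25/9)/ε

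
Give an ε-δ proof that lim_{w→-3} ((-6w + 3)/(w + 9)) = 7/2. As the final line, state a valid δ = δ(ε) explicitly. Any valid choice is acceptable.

δ = min(3, (6/19)ε)

Suppose ε > 0. We want δ > 0 with 0 < |w + 3| < δ ⇒ |(-6w + 3)/(w + 9) − (7/2)| < ε.
Combining over a common denominator, (-6w + 3)/(w + 9) − (7/2) = [(-6w + 3)·6 − 21·(w + 9)] / [6·(w + 9)] = -57(w + 3) / (6(w + 9)).
So |(-6w + 3)/(w + 9) − (7/2)| = 57|w + 3| / (6·|w + 9|).
Restrict δ ≤ 3. Then |w + 3| < 3 gives |w + 9| = |(w + 3) + 6| ≥ 6 − 3 = 3.
Hence |(-6w + 3)/(w + 9) − (7/2)| < 57|w + 3|/(6·3) = (19/6)|w + 3|, which is < ε once |w + 3| < (6/19)ε.
Take δ = min(3, (6/19)ε). Then 0 < |w + 3| < δ forces both bounds, so |(-6w + 3)/(w + 9) − (7/2)| < ε.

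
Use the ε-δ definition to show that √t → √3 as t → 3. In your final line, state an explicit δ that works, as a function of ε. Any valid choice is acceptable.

Let ε > 0 be given. We want δ > 0 such that 0 < |t − 3| < δ implies |√t − √3| < ε.
Rationalise: √t − √3 = (t − 3)/(√t + √3), so |√t − √3| = |t − 3|/(√t + √3).
Restrict δ ≤ 3 so that |t − 3| < 3 forces t > 0, and then √t + √3 > √3.
Hence |√t − √3| < |t − 3|/√3, which is < ε once |t − 3| < √3·ε.
Take δ = min(3, √3·ε). If 0 < |t − 3| < δ then t > 0 and |√t − √3| < |t − 3|/√3 < ε.

δ = min(3, √3·ε)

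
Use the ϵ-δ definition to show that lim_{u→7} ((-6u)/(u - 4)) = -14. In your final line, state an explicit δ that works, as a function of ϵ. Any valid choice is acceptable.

Fix ϵ > 0. We want δ > 0 with 0 < |u − 7| < δ ⇒ |(-6u)/(u - 4) + 14| < ϵ.
Combining over a common denominator, (-6u)/(u - 4) + 14 = [(-6u)·3 − (-42)·(u - 4)] / [3·(u - 4)] = 24(u − 7) / (3(u - 4)).
So |(-6u)/(u - 4) + 14| = 24|u − 7| / (3·|u − 4|).
Restrict δ ≤ 3/2. Then |u − 7| < 3/2 gives |u − 4| = |(u − 7) + 3| ≥ 3 − 3/2 = 3/2.
Hence |(-6u)/(u - 4) + 14| < 24|u − 7|/(3·(3/2)) = (16/3)|u − 7|, which is < ϵ once |u − 7| < (3/16)ϵ.
Take δ = min(3/2, (3/16)ϵ). Then 0 < |u − 7| < δ forces both bounds, so |(-6u)/(u - 4) + 14| < ϵ.

δ = min(3/2, (3/16)ϵ)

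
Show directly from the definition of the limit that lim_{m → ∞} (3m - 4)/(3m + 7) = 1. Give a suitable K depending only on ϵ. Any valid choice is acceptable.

Let ϵ > 0. For m ≥ 1, |(3m - 4)/(3m + 7) − 1| = |-33|/(3(3m + 7)) = 33/(3(3m + 7)).
Since 3m + 7 ≥ 3m for m ≥ 1, this is ≤ 33/(3·3m) = (11/3)/m.
So |(3m - 4)/(3m + 7) − 1| < ϵ whenever m > (11/3)/ϵ.
Take K = (11/3)/ϵ. If m > K then |(3m - 4)/(3m + 7) − 1| ≤ (11/3)/m < ϵ.

K = (11/3)/ϵ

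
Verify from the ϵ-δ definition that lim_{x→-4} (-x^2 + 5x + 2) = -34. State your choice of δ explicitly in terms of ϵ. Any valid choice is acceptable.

δ = min(2, ϵ/15)

Let ϵ > 0. We want δ > 0 such that 0 < |x + 4| < δ implies |(-x^2 + 5x + 2) + 34| < ϵ.
(-x^2 + 5x + 2) + 34 = -x^2 + 5x + 36 = (x + 4)(-x + 9).
So |(-x^2 + 5x + 2) + 34| = |x + 4|·|-x + 9|.
Assume first that |x + 4| < 2, so |x| < 6. Then |-x + 9| ≤ 6 + 9 = 15.
Hence |(-x^2 + 5x + 2) + 34| ≤ 15|x + 4| < ϵ provided |x + 4| < ϵ/15.
Take δ = min(2, ϵ/15). Then 0 < |x + 4| < δ gives both |x + 4| < 2 and |x + 4| < ϵ/15, so |(-x^2 + 5x + 2) + 34| < ϵ.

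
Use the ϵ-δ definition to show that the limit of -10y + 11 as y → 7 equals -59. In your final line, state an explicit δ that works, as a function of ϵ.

Let ϵ > 0. We need δ > 0 so that 0 < |y − 7| < δ implies |(-10y + 11) + 59| < ϵ.
|(-10y + 11) + 59| = |-10y + 70| = 10|y − 7|.
Thus it suffices that |y − 7| < ϵ/10.
Choosing δ = ϵ/10 gives |(-10y + 11) + 59| = 10|y − 7| < ϵ whenever |y − 7| < δ.

δ = ϵ/10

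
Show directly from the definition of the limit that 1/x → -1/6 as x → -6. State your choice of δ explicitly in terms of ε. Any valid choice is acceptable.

δ = min(3, 18ε)

Let ε > 0. We seek δ > 0 such that 0 < |x + 6| < δ implies |1/x + 1/6| < ε.
|1/x + 1/6| = |-6 − x|/(6·|x|) = |x + 6|/(6|x|).
Restrict δ ≤ 3. Then |x + 6| < 3 gives |x| > 3, so 6|x| > 18.
Then |1/x + 1/6| < |x + 6|/18, which is < ε when |x + 6| < 18ε.
Take δ = min(3, 18ε). Then 0 < |x + 6| < δ gives both |x + 6| < 3 and |x + 6| < 18ε, so |1/x + 1/6| < ε.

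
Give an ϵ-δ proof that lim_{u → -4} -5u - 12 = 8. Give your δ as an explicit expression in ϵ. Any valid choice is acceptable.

δ = ϵ/5

Let ϵ > 0. We need δ > 0 so that 0 < |u + 4| < δ implies |(-5u - 12) − 8| < ϵ.
Since (-5u - 12) − 8 = -5(u + 4), we have |(-5u - 12) − 8| = 5|u + 4|.
Thus it suffices that |u + 4| < ϵ/5.
Take δ = ϵ/5. If 0 < |u + 4| < δ then |(-5u - 12) − 8| = 5|u + 4| < 5·(ϵ/5) = ϵ.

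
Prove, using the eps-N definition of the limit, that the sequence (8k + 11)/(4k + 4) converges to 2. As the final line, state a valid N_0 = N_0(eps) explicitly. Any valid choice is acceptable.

N_0 = (3/4)/eps

Let eps > 0 be given. For k ≥ 1, |(8k + 11)/(4k + 4) − 2| = |12|/(4(4k + 4)) = 12/(4(4k + 4)).
Since 4k + 4 ≥ 4k for k ≥ 1, this is ≤ 12/(4·4k) = (3/4)/k.
So |(8k + 11)/(4k + 4) − 2| < eps whenever k > (3/4)/eps.
Take N_0 = (3/4)/eps. If k > N_0 then |(8k + 11)/(4k + 4) − 2| ≤ (3/4)/k < eps.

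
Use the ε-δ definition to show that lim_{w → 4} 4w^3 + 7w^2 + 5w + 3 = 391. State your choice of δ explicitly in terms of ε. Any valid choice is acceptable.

Suppose ε > 0. We want δ > 0 such that 0 < |w − 4| < δ implies |(4w^3 + 7w^2 + 5w + 3) − 391| < ε.
(4w^3 + 7w^2 + 5w + 3) − 391 = 4w^3 + 7w^2 + 5w - 388 = (w − 4)(4w^2 + 23w + 97).
So |(4w^3 + 7w^2 + 5w + 3) − 391| = |w − 4|·|4w^2 + 23w + 97|.
Require δ ≤ 1. Then |w − 4| < 1 gives |w| < 5, and by the triangle inequality |4w^2 + 23w + 97| ≤ 4·5^2 + 23·5 + 97 = 312.
Hence |(4w^3 + 7w^2 + 5w + 3) − 391| ≤ 312|w − 4| < ε provided |w − 4| < ε/312.
Choosing δ = min(1, ε/312) ensures both conditions, hence |(4w^3 + 7w^2 + 5w + 3) − 391| < ε.

δ = min(1, ε/312)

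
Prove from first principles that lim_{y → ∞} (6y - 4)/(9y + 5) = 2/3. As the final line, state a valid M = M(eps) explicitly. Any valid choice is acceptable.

Let eps > 0. We seek M > 0 such that y > M implies |(6y - 4)/(9y + 5) − (2/3)| < eps.
(6y - 4)/(9y + 5) − (2/3) = (9(6y - 4) − 6(9y + 5)) / (9(9y + 5)) = -66/(9(9y + 5)).
For y > 0 we have 9y + 5 > 9y, so |(6y - 4)/(9y + 5) − (2/3)| = 66/(9(9y + 5)) < 66/(9·9y) = (22/27)/y.
Thus |(6y - 4)/(9y + 5) − (2/3)| < eps whenever y > (22/27)/eps.
Take M = (22/27)/eps. If y > M then |(6y - 4)/(9y + 5) − (2/3)| < (22/27)/y < eps.

M = (22/27)/eps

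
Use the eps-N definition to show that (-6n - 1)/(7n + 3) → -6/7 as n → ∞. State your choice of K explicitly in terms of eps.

Fix eps > 0. For n ≥ 1, |(-6n - 1)/(7n + 3) + 6/7| = |11|/(7(7n + 3)) = 11/(7(7n + 3)).
Since 7n + 3 ≥ 7n for n ≥ 1, this is ≤ 11/(7·7n) = (11/49)/n.
So |(-6n - 1)/(7n + 3) + 6/7| < eps whenever n > (11/49)/eps.
Take K = (11/49)/eps. If n > K then |(-6n - 1)/(7n + 3) + 6/7| ≤ (11/49)/n < eps.

K = (11/49)/eps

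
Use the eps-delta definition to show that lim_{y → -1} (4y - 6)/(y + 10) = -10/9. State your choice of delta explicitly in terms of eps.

delta = min(9/2, (81/92)eps)

Suppose eps > 0. We want delta > 0 with 0 < |y + 1| < delta ⇒ |(4y - 6)/(y + 10) + 10/9| < eps.
Combining over a common denominator, (4y - 6)/(y + 10) + 10/9 = [(4y - 6)·9 − (-10)·(y + 10)] / [9·(y + 10)] = 46(y + 1) / (9(y + 10)).
So |(4y - 6)/(y + 10) + 10/9| = 46|y + 1| / (9·|y + 10|).
Restrict delta ≤ 9/2. Then |y + 1| < 9/2 gives |y + 10| = |(y + 1) + 9| ≥ 9 − 9/2 = 9/2.
Hence |(4y - 6)/(y + 10) + 10/9| < 46|y + 1|/(9·(9/2)) = (92/81)|y + 1|, which is < eps once |y + 1| < (81/92)eps.
Take delta = min(9/2, (81/92)eps). Then 0 < |y + 1| < delta forces both bounds, so |(4y - 6)/(y + 10) + 10/9| < eps.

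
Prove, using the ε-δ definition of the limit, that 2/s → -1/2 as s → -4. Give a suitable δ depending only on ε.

δ = min(2, 4ε)

Fix ε > 0. We seek δ > 0 such that 0 < |s + 4| < δ implies |2/s + 1/2| < ε.
|2/s + 1/2| = 2·|-4 − s|/(4·|s|) = 2|s + 4|/(4|s|).
Require δ ≤ 2 so that |s| > 4 − 2 = 2, hence 4|s| > 8.
Then |2/s + 1/2| < 2|s + 4|/8, which is < ε when |s + 4| < 4ε.
Take δ = min(2, 4ε). Then 0 < |s + 4| < δ gives both |s + 4| < 2 and |s + 4| < 4ε, so |2/s + 1/2| < ε.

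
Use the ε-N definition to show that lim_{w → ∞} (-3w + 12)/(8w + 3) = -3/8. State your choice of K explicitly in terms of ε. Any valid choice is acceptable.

K = (105/64)/ε

Let ε > 0 be given. We seek K > 0 such that w > K implies |(-3w + 12)/(8w + 3) + 3/8| < ε.
(-3w + 12)/(8w + 3) + 3/8 = (8(-3w + 12) − (-3)(8w + 3)) / (8(8w + 3)) = 105/(8(8w + 3)).
For w > 0 we have 8w + 3 > 8w, so |(-3w + 12)/(8w + 3) + 3/8| = 105/(8(8w + 3)) < 105/(8·8w) = (105/64)/w.
Thus |(-3w + 12)/(8w + 3) + 3/8| < ε whenever w > (105/64)/ε.
Take K = (105/64)/ε. If w > K then |(-3w + 12)/(8w + 3) + 3/8| < (105/64)/w < ε.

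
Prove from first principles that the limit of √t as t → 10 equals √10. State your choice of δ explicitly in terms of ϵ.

Fix ϵ > 0. We want δ > 0 such that 0 < |t − 10| < δ implies |√t − √10| < ϵ.
Rationalise: √t − √10 = (t − 10)/(√t + √10), so |√t − √10| = |t − 10|/(√t + √10).
Restrict δ ≤ 10 so that |t − 10| < 10 forces t > 0, and then √t + √10 > √10.
Hence |√t − √10| < |t − 10|/√10, which is < ϵ once |t − 10| < √10·ϵ.
Take δ = min(10, √10·ϵ). If 0 < |t − 10| < δ then t > 0 and |√t − √10| < |t − 10|/√10 < ϵ.

δ = min(10, √10·ϵ)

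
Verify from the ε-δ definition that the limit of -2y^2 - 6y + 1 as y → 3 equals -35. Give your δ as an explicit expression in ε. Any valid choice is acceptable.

Let ε > 0. We want δ > 0 such that 0 < |y − 3| < δ implies |(-2y^2 - 6y + 1) + 35| < ε.
(-2y^2 - 6y + 1) + 35 = -2y^2 - 6y + 36 = (y − 3)(-2y - 12).
So |(-2y^2 - 6y + 1) + 35| = |y − 3|·|-2y - 12|.
Require δ ≤ 1. Then |y − 3| < 1 gives |y| < 4, and by the triangle inequality |-2y - 12| ≤ 2·4 + 12 = 20.
Hence |(-2y^2 - 6y + 1) + 35| ≤ 20|y − 3| < ε provided |y − 3| < ε/20.
Take δ = min(1, ε/20). Then 0 < |y − 3| < δ gives both |y − 3| < 1 and |y − 3| < ε/20, so |(-2y^2 - 6y + 1) + 35| < ε.

δ = min(1, ε/20)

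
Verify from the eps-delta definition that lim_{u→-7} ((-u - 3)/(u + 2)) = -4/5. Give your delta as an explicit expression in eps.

delta = min(5/2, (25/2)eps)

Let eps > 0. We want delta > 0 with 0 < |u + 7| < delta ⇒ |(-u - 3)/(u + 2) + 4/5| < eps.
Combining over a common denominator, (-u - 3)/(u + 2) + 4/5 = [(-u - 3)·(-5) − 4·(u + 2)] / [(-5)·(u + 2)] = 1(u + 7) / ((-5)(u + 2)).
So |(-u - 3)/(u + 2) + 4/5| = |u + 7| / (5·|u + 2|).
Require delta ≤ 5/2, so |u + 2| ≥ |-5| − |u + 7| > 5 − 5/2 = 5/2.
Hence |(-u - 3)/(u + 2) + 4/5| < |u + 7|/(5·(5/2)) = (2/25)|u + 7|, which is < eps once |u + 7| < (25/2)eps.
Take delta = min(5/2, (25/2)eps). Then 0 < |u + 7| < delta forces both bounds, so |(-u - 3)/(u + 2) + 4/5| < eps.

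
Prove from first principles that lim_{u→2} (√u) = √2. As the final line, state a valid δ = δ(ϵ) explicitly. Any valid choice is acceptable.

δ = min(2, √2·ϵ)

Suppose ϵ > 0. We want δ > 0 such that 0 < |u − 2| < δ implies |√u − √2| < ϵ.
Multiplying by the conjugate, |√u − √2| = |u − 2|/(√u + √2).
Restrict δ ≤ 2 so that |u − 2| < 2 forces u > 0, and then √u + √2 > √2.
Hence |√u − √2| < |u − 2|/√2, which is < ϵ once |u − 2| < √2·ϵ.
Take δ = min(2, √2·ϵ). If 0 < |u − 2| < δ then u > 0 and |√u − √2| < |u − 2|/√2 < ϵ.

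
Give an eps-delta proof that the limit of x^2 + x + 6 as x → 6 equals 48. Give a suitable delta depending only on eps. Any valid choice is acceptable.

delta = min(2, eps/15)

Fix eps > 0. We want delta > 0 such that 0 < |x − 6| < delta implies |(x^2 + x + 6) − 48| < eps.
(x^2 + x + 6) − 48 = x^2 + x - 42 = (x − 6)(x + 7).
So |(x^2 + x + 6) − 48| = |x − 6|·|x + 7|.
Assume first that |x − 6| < 2, so |x| < 8. Then |x + 7| ≤ 8 + 7 = 15.
Hence |(x^2 + x + 6) − 48| ≤ 15|x − 6| < eps provided |x − 6| < eps/15.
Take delta = min(2, eps/15). Then 0 < |x − 6| < delta gives both |x − 6| < 2 and |x − 6| < eps/15, so |(x^2 + x + 6) − 48| < eps.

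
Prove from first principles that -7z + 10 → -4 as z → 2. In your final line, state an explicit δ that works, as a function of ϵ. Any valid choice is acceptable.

δ = ϵ/7

Suppose ϵ > 0. We need δ > 0 so that 0 < |z − 2| < δ implies |(-7z + 10) + 4| < ϵ.
Since (-7z + 10) + 4 = -7(z − 2), we have |(-7z + 10) + 4| = 7|z − 2|.
So 7|z − 2| < ϵ exactly when |z − 2| < ϵ/7.
Take δ = ϵ/7. If 0 < |z − 2| < δ then |(-7z + 10) + 4| = 7|z − 2| < 7·(ϵ/7) = ϵ.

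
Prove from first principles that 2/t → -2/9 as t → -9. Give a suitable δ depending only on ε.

Let ε > 0 be given. We seek δ > 0 such that 0 < |t + 9| < δ implies |2/t + 2/9| < ε.
|2/t + 2/9| = 2·|-9 − t|/(9·|t|) = 2|t + 9|/(9|t|).
Require δ ≤ 9/2 so that |t| > 9 − 9/2 = 9/2, hence 9|t| > 81/2.
Then |2/t + 2/9| < 2|t + 9|/(81/2), which is < ε when |t + 9| < (81/4)ε.
Take δ = min(9/2, (81/4)ε). Then 0 < |t + 9| < δ gives both |t + 9| < 9/2 and |t + 9| < (81/4)ε, so |2/t + 2/9| < ε.

δ = min(9/2, (81/4)ε)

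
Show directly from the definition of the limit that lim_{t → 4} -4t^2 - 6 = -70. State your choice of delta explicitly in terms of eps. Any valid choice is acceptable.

Let eps > 0 be given. We want delta > 0 such that 0 < |t − 4| < delta implies |(-4t^2 - 6) + 70| < eps.
(-4t^2 - 6) + 70 = -4t^2 + 64 = (t − 4)(-4t - 16).
So |(-4t^2 - 6) + 70| = |t − 4|·|-4t - 16|.
Assume first that |t − 4| < 1, so |t| < 5. Then |-4t - 16| ≤ 4·5 + 16 = 36.
Hence |(-4t^2 - 6) + 70| ≤ 36|t − 4| < eps provided |t − 4| < eps/36.
Choosing delta = min(1, eps/36) ensures both conditions, hence |(-4t^2 - 6) + 70| < eps.

delta = min(1, eps/36)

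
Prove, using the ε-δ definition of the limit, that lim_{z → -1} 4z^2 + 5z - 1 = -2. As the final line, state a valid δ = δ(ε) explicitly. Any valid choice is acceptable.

Fix ε > 0. We want δ > 0 such that 0 < |z + 1| < δ implies |(4z^2 + 5z - 1) + 2| < ε.
(4z^2 + 5z - 1) + 2 = 4z^2 + 5z + 1 = (z + 1)(4z + 1).
So |(4z^2 + 5z - 1) + 2| = |z + 1|·|4z + 1|.
Require δ ≤ 1. Then |z + 1| < 1 gives |z| < 2, and by the triangle inequality |4z + 1| ≤ 4·2 + 1 = 9.
Hence |(4z^2 + 5z - 1) + 2| ≤ 9|z + 1| < ε provided |z + 1| < ε/9.
Take δ = min(1, ε/9). Then 0 < |z + 1| < δ gives both |z + 1| < 1 and |z + 1| < ε/9, so |(4z^2 + 5z - 1) + 2| < ε.

δ = min(1, ε/9)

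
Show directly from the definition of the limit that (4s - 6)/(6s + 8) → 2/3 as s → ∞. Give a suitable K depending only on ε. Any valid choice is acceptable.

K = (17/9)/ε

Let ε > 0. We seek K > 0 such that s > K implies |(4s - 6)/(6s + 8) − (2/3)| < ε.
(4s - 6)/(6s + 8) − (2/3) = (6(4s - 6) − 4(6s + 8)) / (6(6s + 8)) = -68/(6(6s + 8)).
For s > 0 we have 6s + 8 > 6s, so |(4s - 6)/(6s + 8) − (2/3)| = 68/(6(6s + 8)) < 68/(6·6s) = (17/9)/s.
Thus |(4s - 6)/(6s + 8) − (2/3)| < ε whenever s > (17/9)/ε.
Take K = (17/9)/ε. If s > K then |(4s - 6)/(6s + 8) − (2/3)| < (17/9)/s < ε.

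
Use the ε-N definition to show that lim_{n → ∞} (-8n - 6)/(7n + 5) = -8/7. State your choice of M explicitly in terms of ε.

M = (2/49)/ε

Let ε > 0. For n ≥ 1, |(-8n - 6)/(7n + 5) + 8/7| = |-2|/(7(7n + 5)) = 2/(7(7n + 5)).
Since 7n + 5 ≥ 7n for n ≥ 1, this is ≤ 2/(7·7n) = (2/49)/n.
So |(-8n - 6)/(7n + 5) + 8/7| < ε whenever n > (2/49)/ε.
Take M = (2/49)/ε. If n > M then |(-8n - 6)/(7n + 5) + 8/7| ≤ (2/49)/n < ε.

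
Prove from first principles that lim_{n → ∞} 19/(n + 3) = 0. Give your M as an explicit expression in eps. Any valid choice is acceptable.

M = 19/eps

Fix eps > 0. For n ≥ 1, |19/(n + 3) − 0| = 19/(n + 3) ≤ 19/n.
We need 19/n < eps, i.e. n > 19/eps.
Take M = 19/eps. If n > M then |19/(n + 3)| ≤ 19/n < eps.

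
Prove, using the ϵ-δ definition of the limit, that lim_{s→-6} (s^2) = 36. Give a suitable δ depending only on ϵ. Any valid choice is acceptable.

δ = min(1, ϵ/13)

Let ϵ > 0. We seek δ > 0 with 0 < |s + 6| < δ ⇒ |s^2 − 36| < ϵ.
Factor: s^2 − 36 = (s + 6)(s - 6), so |s^2 − 36| = |s + 6|·|s - 6|.
Impose δ ≤ 1 so that |s| < 7; then |s - 6| ≤ 13.
Hence |s^2 − 36| ≤ 13|s + 6|, which is < ϵ once |s + 6| < ϵ/13.
Take δ = min(1, ϵ/13). If 0 < |s + 6| < δ then both bounds hold and |s^2 − 36| ≤ 13|s + 6| < 13·(ϵ/13) = ϵ.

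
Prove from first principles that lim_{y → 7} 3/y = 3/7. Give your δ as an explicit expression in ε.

δ = min(7/2, (49/6)ε)

Suppose ε > 0. We seek δ > 0 such that 0 < |y − 7| < δ implies |3/y − (3/7)| < ε.
|3/y − (3/7)| = 3·|7 − y|/(7·|y|) = 3|y − 7|/(7|y|).
Require δ ≤ 7/2 so that |y| > 7 − 7/2 = 7/2, hence 7|y| > 49/2.
Then |3/y − (3/7)| < 3|y − 7|/(49/2), which is < ε when |y − 7| < (49/6)ε.
Take δ = min(7/2, (49/6)ε). Then 0 < |y − 7| < δ gives both |y − 7| < 7/2 and |y − 7| < (49/6)ε, so |3/y − (3/7)| < ε.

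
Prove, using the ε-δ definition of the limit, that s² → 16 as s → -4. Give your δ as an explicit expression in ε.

δ = min(1, ε/9)

Let ε > 0. We seek δ > 0 with 0 < |s + 4| < δ ⇒ |s² − 16| < ε.
Factor: s² − 16 = (s + 4)(s - 4), so |s² − 16| = |s + 4|·|s - 4|.
Restrict δ ≤ 1. Then |s + 4| < 1 gives |s| < 5, so by the triangle inequality |s - 4| ≤ 5 + 4 = 9.
Hence |s² − 16| ≤ 9|s + 4|, which is < ε once |s + 4| < ε/9.
Take δ = min(1, ε/9). If 0 < |s + 4| < δ then both bounds hold and |s² − 16| ≤ 9|s + 4| < 9·(ε/9) = ε.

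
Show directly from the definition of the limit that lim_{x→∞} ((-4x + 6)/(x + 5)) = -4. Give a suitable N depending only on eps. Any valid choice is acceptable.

N = 26/eps

Suppose eps > 0. We seek N > 0 such that x > N implies |(-4x + 6)/(x + 5) + 4| < eps.
(-4x + 6)/(x + 5) + 4 = ((-4x + 6) − (-4)(x + 5)) / ((x + 5)) = 26/((x + 5)).
For x > 0 we have x + 5 > x, so |(-4x + 6)/(x + 5) + 4| = 26/((x + 5)) < 26/(x) = 26/x.
Thus |(-4x + 6)/(x + 5) + 4| < eps whenever x > 26/eps.
Take N = 26/eps. If x > N then |(-4x + 6)/(x + 5) + 4| < 26/x < eps.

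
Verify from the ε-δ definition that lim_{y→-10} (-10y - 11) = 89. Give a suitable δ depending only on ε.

Fix ε > 0. We need δ > 0 so that 0 < |y + 10| < δ implies |(-10y - 11) − 89| < ε.
|(-10y - 11) − 89| = |-10y - 100| = 10|y + 10|.
Thus it suffices that |y + 10| < ε/10.
Choosing δ = ε/10 gives |(-10y - 11) − 89| = 10|y + 10| < ε whenever |y + 10| < δ.

δ = ε/10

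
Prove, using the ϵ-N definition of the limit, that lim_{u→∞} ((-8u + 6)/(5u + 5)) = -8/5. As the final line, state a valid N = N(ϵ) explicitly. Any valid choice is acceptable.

Let ϵ > 0 be given. We seek N > 0 such that u > N implies |(-8u + 6)/(5u + 5) + 8/5| < ϵ.
(-8u + 6)/(5u + 5) + 8/5 = (5(-8u + 6) − (-8)(5u + 5)) / (5(5u + 5)) = 70/(5(5u + 5)).
For u > 0 we have 5u + 5 > 5u, so |(-8u + 6)/(5u + 5) + 8/5| = 70/(5(5u + 5)) < 70/(5·5u) = (14/5)/u.
Thus |(-8u + 6)/(5u + 5) + 8/5| < ϵ whenever u > (14/5)/ϵ.
Take N = (14/5)/ϵ. If u > N then |(-8u + 6)/(5u + 5) + 8/5| < (14/5)/u < ϵ.

N = (14/5)/ϵ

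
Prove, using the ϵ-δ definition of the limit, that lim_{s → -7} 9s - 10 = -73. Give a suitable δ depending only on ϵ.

Let ϵ > 0. We need δ > 0 so that 0 < |s + 7| < δ implies |(9s - 10) + 73| < ϵ.
Since (9s - 10) + 73 = 9(s + 7), we have |(9s - 10) + 73| = 9|s + 7|.
So 9|s + 7| < ϵ exactly when |s + 7| < ϵ/9.
Take δ = ϵ/9. If 0 < |s + 7| < δ then |(9s - 10) + 73| = 9|s + 7| < 9·(ϵ/9) = ϵ.

δ = ϵ/9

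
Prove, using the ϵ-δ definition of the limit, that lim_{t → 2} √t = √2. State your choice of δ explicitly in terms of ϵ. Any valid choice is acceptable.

Fix ϵ > 0. We want δ > 0 such that 0 < |t − 2| < δ implies |√t − √2| < ϵ.
Multiplying by the conjugate, |√t − √2| = |t − 2|/(√t + √2).
Restrict δ ≤ 2 so that |t − 2| < 2 forces t > 0, and then √t + √2 > √2.
Hence |√t − √2| < |t − 2|/√2, which is < ϵ once |t − 2| < √2·ϵ.
Take δ = min(2, √2·ϵ). If 0 < |t − 2| < δ then t > 0 and |√t − √2| < |t − 2|/√2 < ϵ.

δ = min(2, √2·ϵ)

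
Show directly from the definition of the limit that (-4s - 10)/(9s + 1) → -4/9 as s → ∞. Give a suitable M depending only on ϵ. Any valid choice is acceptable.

Suppose ϵ > 0. We seek M > 0 such that s > M implies |(-4s - 10)/(9s + 1) + 4/9| < ϵ.
(-4s - 10)/(9s + 1) + 4/9 = (9(-4s - 10) − (-4)(9s + 1)) / (9(9s + 1)) = -86/(9(9s + 1)).
For s > 0 we have 9s + 1 > 9s, so |(-4s - 10)/(9s + 1) + 4/9| = 86/(9(9s + 1)) < 86/(9·9s) = (86/81)/s.
Thus |(-4s - 10)/(9s + 1) + 4/9| < ϵ whenever s > (86/81)/ϵ.
Take M = (86/81)/ϵ. If s > M then |(-4s - 10)/(9s + 1) + 4/9| < (86/81)/s < ϵ.

M = (86/81)/ϵ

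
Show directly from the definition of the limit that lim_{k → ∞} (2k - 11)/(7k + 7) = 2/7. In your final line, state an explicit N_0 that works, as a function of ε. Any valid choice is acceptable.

N_0 = (13/7)/ε

Let ε > 0 be given. For k ≥ 1, |(2k - 11)/(7k + 7) − (2/7)| = |-91|/(7(7k + 7)) = 91/(7(7k + 7)).
Since 7k + 7 ≥ 7k for k ≥ 1, this is ≤ 91/(7·7k) = (13/7)/k.
So |(2k - 11)/(7k + 7) − (2/7)| < ε whenever k > (13/7)/ε.
Take N_0 = (13/7)/ε. If k > N_0 then |(2k - 11)/(7k + 7) − (2/7)| ≤ (13/7)/k < ε.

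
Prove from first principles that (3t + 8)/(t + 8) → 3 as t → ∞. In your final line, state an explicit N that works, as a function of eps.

N = 16/eps

Let eps > 0. We seek N > 0 such that t > N implies |(3t + 8)/(t + 8) − 3| < eps.
(3t + 8)/(t + 8) − 3 = ((3t + 8) − 3(t + 8)) / ((t + 8)) = -16/((t + 8)).
For t > 0 we have t + 8 > t, so |(3t + 8)/(t + 8) − 3| = 16/((t + 8)) < 16/(t) = 16/t.
Thus |(3t + 8)/(t + 8) − 3| < eps whenever t > 16/eps.
Take N = 16/eps. If t > N then |(3t + 8)/(t + 8) − 3| < 16/t < eps.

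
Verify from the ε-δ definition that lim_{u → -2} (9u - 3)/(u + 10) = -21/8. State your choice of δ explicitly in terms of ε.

δ = min(4, (32/93)ε)

Let ε > 0. We want δ > 0 with 0 < |u + 2| < δ ⇒ |(9u - 3)/(u + 10) + 21/8| < ε.
Combining over a common denominator, (9u - 3)/(u + 10) + 21/8 = [(9u - 3)·8 − (-21)·(u + 10)] / [8·(u + 10)] = 93(u + 2) / (8(u + 10)).
So |(9u - 3)/(u + 10) + 21/8| = 93|u + 2| / (8·|u + 10|).
Require δ ≤ 4, so |u + 10| ≥ |8| − |u + 2| > 8 − 4 = 4.
Hence |(9u - 3)/(u + 10) + 21/8| < 93|u + 2|/(8·4) = (93/32)|u + 2|, which is < ε once |u + 2| < (32/93)ε.
Take δ = min(4, (32/93)ε). Then 0 < |u + 2| < δ forces both bounds, so |(9u - 3)/(u + 10) + 21/8| < ε.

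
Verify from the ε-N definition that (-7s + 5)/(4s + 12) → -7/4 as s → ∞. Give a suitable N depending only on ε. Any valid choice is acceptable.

Let ε > 0 be given. We seek N > 0 such that s > N implies |(-7s + 5)/(4s + 12) + 7/4| < ε.
(-7s + 5)/(4s + 12) + 7/4 = (4(-7s + 5) − (-7)(4s + 12)) / (4(4s + 12)) = 104/(4(4s + 12)).
For s > 0 we have 4s + 12 > 4s, so |(-7s + 5)/(4s + 12) + 7/4| = 104/(4(4s + 12)) < 104/(4·4s) = (13/2)/s.
Thus |(-7s + 5)/(4s + 12) + 7/4| < ε whenever s > (13/2)/ε.
Take N = (13/2)/ε. If s > N then |(-7s + 5)/(4s + 12) + 7/4| < (13/2)/s < ε.

N = (13/2)/ε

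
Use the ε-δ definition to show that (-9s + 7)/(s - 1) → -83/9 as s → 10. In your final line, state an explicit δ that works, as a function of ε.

Let ε > 0 be given. We want δ > 0 with 0 < |s − 10| < δ ⇒ |(-9s + 7)/(s - 1) + 83/9| < ε.
Combining over a common denominator, (-9s + 7)/(s - 1) + 83/9 = [(-9s + 7)·9 − (-83)·(s - 1)] / [9·(s - 1)] = 2(s − 10) / (9(s - 1)).
So |(-9s + 7)/(s - 1) + 83/9| = 2|s − 10| / (9·|s − 1|).
Require δ ≤ 9/2, so |s − 1| ≥ |9| − |s − 10| > 9 − 9/2 = 9/2.
Hence |(-9s + 7)/(s - 1) + 83/9| < 2|s − 10|/(9·(9/2)) = (4/81)|s − 10|, which is < ε once |s − 10| < (81/4)ε.
Take δ = min(9/2, (81/4)ε). Then 0 < |s − 10| < δ forces both bounds, so |(-9s + 7)/(s - 1) + 83/9| < ε.

δ = min(9/2, (81/4)ε)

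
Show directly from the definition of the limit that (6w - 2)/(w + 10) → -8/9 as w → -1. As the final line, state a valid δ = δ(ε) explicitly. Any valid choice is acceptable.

δ = min(9/2, (81/124)ε)

Suppose ε > 0. We want δ > 0 with 0 < |w + 1| < δ ⇒ |(6w - 2)/(w + 10) + 8/9| < ε.
Combining over a common denominator, (6w - 2)/(w + 10) + 8/9 = [(6w - 2)·9 − (-8)·(w + 10)] / [9·(w + 10)] = 62(w + 1) / (9(w + 10)).
So |(6w - 2)/(w + 10) + 8/9| = 62|w + 1| / (9·|w + 10|).
Restrict δ ≤ 9/2. Then |w + 1| < 9/2 gives |w + 10| = |(w + 1) + 9| ≥ 9 − 9/2 = 9/2.
Hence |(6w - 2)/(w + 10) + 8/9| < 62|w + 1|/(9·(9/2)) = (124/81)|w + 1|, which is < ε once |w + 1| < (81/124)ε.
Take δ = min(9/2, (81/124)ε). Then 0 < |w + 1| < δ forces both bounds, so |(6w - 2)/(w + 10) + 8/9| < ε.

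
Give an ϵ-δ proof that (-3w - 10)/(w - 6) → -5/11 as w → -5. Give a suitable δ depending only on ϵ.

Let ϵ > 0. We want δ > 0 with 0 < |w + 5| < δ ⇒ |(-3w - 10)/(w - 6) + 5/11| < ϵ.
Combining over a common denominator, (-3w - 10)/(w - 6) + 5/11 = [(-3w - 10)·(-11) − 5·(w - 6)] / [(-11)·(w - 6)] = 28(w + 5) / ((-11)(w - 6)).
So |(-3w - 10)/(w - 6) + 5/11| = 28|w + 5| / (11·|w − 6|).
Restrict δ ≤ 11/2. Then |w + 5| < 11/2 gives |w − 6| = |(w + 5) + (-11)| ≥ 11 − 11/2 = 11/2.
Hence |(-3w - 10)/(w - 6) + 5/11| < 28|w + 5|/(11·(11/2)) = (56/121)|w + 5|, which is < ϵ once |w + 5| < (121/56)ϵ.
Take δ = min(11/2, (121/56)ϵ). Then 0 < |w + 5| < δ forces both bounds, so |(-3w - 10)/(w - 6) + 5/11| < ϵ.

δ = min(11/2, (121/56)ϵ)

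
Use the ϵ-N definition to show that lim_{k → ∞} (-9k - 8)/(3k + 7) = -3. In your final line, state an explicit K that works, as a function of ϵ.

Let ϵ > 0. For k ≥ 1, |(-9k - 8)/(3k + 7) + 3| = |39|/(3(3k + 7)) = 39/(3(3k + 7)).
Since 3k + 7 ≥ 3k for k ≥ 1, this is ≤ 39/(3·3k) = (13/3)/k.
So |(-9k - 8)/(3k + 7) + 3| < ϵ whenever k > (13/3)/ϵ.
Take K = (13/3)/ϵ. If k > K then |(-9k - 8)/(3k + 7) + 3| ≤ (13/3)/k < ϵ.

K = (13/3)/ϵ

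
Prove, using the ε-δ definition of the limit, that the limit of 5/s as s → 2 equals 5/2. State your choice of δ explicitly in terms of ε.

δ = min(1, (2/5)ε)

Let ε > 0 be given. We seek δ > 0 such that 0 < |s − 2| < δ implies |5/s − (5/2)| < ε.
|5/s − (5/2)| = 5·|2 − s|/(2·|s|) = 5|s − 2|/(2|s|).
Require δ ≤ 1 so that |s| > 2 − 1 = 1, hence 2|s| > 2.
Then |5/s − (5/2)| < 5|s − 2|/2, which is < ε when |s − 2| < (2/5)ε.
Take δ = min(1, (2/5)ε). Then 0 < |s − 2| < δ gives both |s − 2| < 1 and |s − 2| < (2/5)ε, so |5/s − (5/2)| < ε.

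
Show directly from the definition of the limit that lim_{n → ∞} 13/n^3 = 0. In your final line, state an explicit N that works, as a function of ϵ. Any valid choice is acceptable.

N = (13/ϵ)^{1/3}

Let ϵ > 0. For n ≥ 1, |13/n^3 − 0| = 13/n^3.
13/n^3 < ϵ ⇔ n^3 > 13/ϵ ⇔ n > (13/ϵ)^{1/3}.
Take N = (13/ϵ)^{1/3}. Then n > N implies 13/n^3 < ϵ.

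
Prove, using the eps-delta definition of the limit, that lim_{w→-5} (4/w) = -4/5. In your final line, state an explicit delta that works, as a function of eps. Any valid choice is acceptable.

delta = min(5/2, (25/8)eps)

Fix eps > 0. We seek delta > 0 such that 0 < |w + 5| < delta implies |4/w + 4/5| < eps.
|4/w + 4/5| = 4·|-5 − w|/(5·|w|) = 4|w + 5|/(5|w|).
Restrict delta ≤ 5/2. Then |w + 5| < 5/2 gives |w| > 5/2, so 5|w| > 25/2.
Then |4/w + 4/5| < 4|w + 5|/(25/2), which is < eps when |w + 5| < (25/8)eps.
Take delta = min(5/2, (25/8)eps). Then 0 < |w + 5| < delta gives both |w + 5| < 5/2 and |w + 5| < (25/8)eps, so |4/w + 4/5| < eps.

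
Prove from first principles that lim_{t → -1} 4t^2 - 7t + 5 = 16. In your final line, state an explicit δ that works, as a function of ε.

Let ε > 0 be given. We want δ > 0 such that 0 < |t + 1| < δ implies |(4t^2 - 7t + 5) − 16| < ε.
(4t^2 - 7t + 5) − 16 = 4t^2 - 7t - 11 = (t + 1)(4t - 11).
So |(4t^2 - 7t + 5) − 16| = |t + 1|·|4t - 11|.
Require δ ≤ 2. Then |t + 1| < 2 gives |t| < 3, and by the triangle inequality |4t - 11| ≤ 4·3 + 11 = 23.
Hence |(4t^2 - 7t + 5) − 16| ≤ 23|t + 1| < ε provided |t + 1| < ε/23.
Take δ = min(2, ε/23). Then 0 < |t + 1| < δ gives both |t + 1| < 2 and |t + 1| < ε/23, so |(4t^2 - 7t + 5) − 16| < ε.

δ = min(2, ε/23)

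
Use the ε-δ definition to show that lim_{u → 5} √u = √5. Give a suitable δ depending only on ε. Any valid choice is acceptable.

Fix ε > 0. We want δ > 0 such that 0 < |u − 5| < δ implies |√u − √5| < ε.
Multiplying by the conjugate, |√u − √5| = |u − 5|/(√u + √5).
Restrict δ ≤ 5 so that |u − 5| < 5 forces u > 0, and then √u + √5 > √5.
Hence |√u − √5| < |u − 5|/√5, which is < ε once |u − 5| < √5·ε.
Take δ = min(5, √5·ε). If 0 < |u − 5| < δ then u > 0 and |√u − √5| < |u − 5|/√5 < ε.

δ = min(5, √5·ε)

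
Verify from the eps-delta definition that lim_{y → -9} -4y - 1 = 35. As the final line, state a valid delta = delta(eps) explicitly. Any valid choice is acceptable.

Let eps > 0. We need delta > 0 so that 0 < |y + 9| < delta implies |(-4y - 1) − 35| < eps.
Since (-4y - 1) − 35 = -4(y + 9), we have |(-4y - 1) − 35| = 4|y + 9|.
So 4|y + 9| < eps exactly when |y + 9| < eps/4.
Choosing delta = eps/4 gives |(-4y - 1) − 35| = 4|y + 9| < eps whenever |y + 9| < delta.

delta = eps/4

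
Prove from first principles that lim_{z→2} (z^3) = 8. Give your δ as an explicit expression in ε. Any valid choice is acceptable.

Let ε > 0 be given. We seek δ > 0 with 0 < |z − 2| < δ ⇒ |z^3 − 8| < ε.
Factor: z^3 − 8 = (z − 2)(z^2 + 2z + 4), so |z^3 − 8| = |z − 2|·|z^2 + 2z + 4|.
Restrict δ ≤ 1. Then |z − 2| < 1 gives |z| < 3, so by the triangle inequality |z^2 + 2z + 4| ≤ 3^2 + 2·3 + 4 = 19.
Hence |z^3 − 8| ≤ 19|z − 2|, which is < ε once |z − 2| < ε/19.
Take δ = min(1, ε/19). If 0 < |z − 2| < δ then both bounds hold and |z^3 − 8| ≤ 19|z − 2| < 19·(ε/19) = ε.

δ = min(1, ε/19)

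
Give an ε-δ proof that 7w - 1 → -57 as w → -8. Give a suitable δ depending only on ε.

Let ε > 0. We need δ > 0 so that 0 < |w + 8| < δ implies |(7w - 1) + 57| < ε.
|(7w - 1) + 57| = |7w + 56| = 7|w + 8|.
So 7|w + 8| < ε exactly when |w + 8| < ε/7.
Choosing δ = ε/7 gives |(7w - 1) + 57| = 7|w + 8| < ε whenever |w + 8| < δ.

δ = ε/7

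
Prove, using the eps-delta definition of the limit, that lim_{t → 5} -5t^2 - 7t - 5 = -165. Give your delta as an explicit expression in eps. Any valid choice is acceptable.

delta = min(1, eps/62)

Let eps > 0. We want delta > 0 such that 0 < |t − 5| < delta implies |(-5t^2 - 7t - 5) + 165| < eps.
(-5t^2 - 7t - 5) + 165 = -5t^2 - 7t + 160 = (t − 5)(-5t - 32).
So |(-5t^2 - 7t - 5) + 165| = |t − 5|·|-5t - 32|.
Assume first that |t − 5| < 1, so |t| < 6. Then |-5t - 32| ≤ 5·6 + 32 = 62.
Hence |(-5t^2 - 7t - 5) + 165| ≤ 62|t − 5| < eps provided |t − 5| < eps/62.
Choosing delta = min(1, eps/62) ensures both conditions, hence |(-5t^2 - 7t - 5) + 165| < eps.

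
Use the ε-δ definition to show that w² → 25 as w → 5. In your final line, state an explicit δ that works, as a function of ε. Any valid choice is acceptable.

Suppose ε > 0. We seek δ > 0 with 0 < |w − 5| < δ ⇒ |w² − 25| < ε.
Factor: w² − 25 = (w − 5)(w + 5), so |w² − 25| = |w − 5|·|w + 5|.
Impose δ ≤ 2 so that |w| < 7; then |w + 5| ≤ 12.
Hence |w² − 25| ≤ 12|w − 5|, which is < ε once |w − 5| < ε/12.
Take δ = min(2, ε/12). If 0 < |w − 5| < δ then both bounds hold and |w² − 25| ≤ 12|w − 5| < 12·(ε/12) = ε.

δ = min(2, ε/12)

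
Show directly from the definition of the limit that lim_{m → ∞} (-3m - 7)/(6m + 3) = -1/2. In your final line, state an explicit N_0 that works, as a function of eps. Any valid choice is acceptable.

N_0 = (11/12)/eps

Let eps > 0 be given. For m ≥ 1, |(-3m - 7)/(6m + 3) + 1/2| = |-33|/(6(6m + 3)) = 33/(6(6m + 3)).
Since 6m + 3 ≥ 6m for m ≥ 1, this is ≤ 33/(6·6m) = (11/12)/m.
So |(-3m - 7)/(6m + 3) + 1/2| < eps whenever m > (11/12)/eps.
Take N_0 = (11/12)/eps. If m > N_0 then |(-3m - 7)/(6m + 3) + 1/2| ≤ (11/12)/m < eps.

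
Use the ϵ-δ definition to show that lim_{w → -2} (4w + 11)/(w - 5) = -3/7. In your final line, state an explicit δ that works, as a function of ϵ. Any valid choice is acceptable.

Let ϵ > 0 be given. We want δ > 0 with 0 < |w + 2| < δ ⇒ |(4w + 11)/(w - 5) + 3/7| < ϵ.
Combining over a common denominator, (4w + 11)/(w - 5) + 3/7 = [(4w + 11)·(-7) − 3·(w - 5)] / [(-7)·(w - 5)] = -31(w + 2) / ((-7)(w - 5)).
So |(4w + 11)/(w - 5) + 3/7| = 31|w + 2| / (7·|w − 5|).
Restrict δ ≤ 7/2. Then |w + 2| < 7/2 gives |w − 5| = |(w + 2) + (-7)| ≥ 7 − 7/2 = 7/2.
Hence |(4w + 11)/(w - 5) + 3/7| < 31|w + 2|/(7·(7/2)) = (62/49)|w + 2|, which is < ϵ once |w + 2| < (49/62)ϵ.
Take δ = min(7/2, (49/62)ϵ). Then 0 < |w + 2| < δ forces both bounds, so |(4w + 11)/(w - 5) + 3/7| < ϵ.

δ = min(7/2, (49/62)ϵ)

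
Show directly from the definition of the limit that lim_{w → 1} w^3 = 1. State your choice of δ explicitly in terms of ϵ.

δ = min(2, ϵ/13)

Let ϵ > 0 be given. We seek δ > 0 with 0 < |w − 1| < δ ⇒ |w^3 − 1| < ϵ.
Factor: w^3 − 1 = (w − 1)(w^2 + w + 1), so |w^3 − 1| = |w − 1|·|w^2 + w + 1|.
Impose δ ≤ 2 so that |w| < 3; then |w^2 + w + 1| ≤ 13.
Hence |w^3 − 1| ≤ 13|w − 1|, which is < ϵ once |w − 1| < ϵ/13.
Take δ = min(2, ϵ/13). If 0 < |w − 1| < δ then both bounds hold and |w^3 − 1| ≤ 13|w − 1| < 13·(ϵ/13) = ϵ.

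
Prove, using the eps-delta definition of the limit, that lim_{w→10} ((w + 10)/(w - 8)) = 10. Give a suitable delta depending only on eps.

Suppose eps > 0. We want delta > 0 with 0 < |w − 10| < delta ⇒ |(w + 10)/(w - 8) − 10| < eps.
Combining over a common denominator, (w + 10)/(w - 8) − 10 = [(w + 10)·2 − 20·(w - 8)] / [2·(w - 8)] = -18(w − 10) / (2(w - 8)).
So |(w + 10)/(w - 8) − 10| = 18|w − 10| / (2·|w − 8|).
Require delta ≤ 1, so |w − 8| ≥ |2| − |w − 10| > 2 − 1 = 1.
Hence |(w + 10)/(w - 8) − 10| < 18|w − 10|/(2·1) = 9|w − 10|, which is < eps once |w − 10| < (1/9)eps.
Take delta = min(1, (1/9)eps). Then 0 < |w − 10| < delta forces both bounds, so |(w + 10)/(w - 8) − 10| < eps.

delta = min(1, (1/9)eps)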